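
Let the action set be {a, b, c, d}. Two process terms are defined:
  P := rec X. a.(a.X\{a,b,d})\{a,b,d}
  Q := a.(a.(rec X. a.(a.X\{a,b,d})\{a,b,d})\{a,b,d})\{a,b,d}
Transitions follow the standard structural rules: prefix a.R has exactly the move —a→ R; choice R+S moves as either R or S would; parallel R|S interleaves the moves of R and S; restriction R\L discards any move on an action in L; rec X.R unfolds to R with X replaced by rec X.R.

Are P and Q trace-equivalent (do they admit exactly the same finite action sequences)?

traces(P) = traces(Q)

P's transition system — 2 states:
  p0 = rec X. a.(a.X\{a,b,d})\{a,b,d} → --a--▸ p1
  p1 = (a.(rec X. a.(a.X\{a,b,d})\{a,b,d})\{a,b,d})\{a,b,d} → stopped
Q's transition system — 2 states:
  q0 = a.(a.(rec X. a.(a.X\{a,b,d})\{a,b,d})\{a,b,d})\{a,b,d} → --a--▸ q1
  q1 = (a.(rec X. a.(a.X\{a,b,d})\{a,b,d})\{a,b,d})\{a,b,d} → stopped
Coarsest stable partition (strong bisimilarity classes):
  B0 = {p0, q0}
  B1 = {p1, q1}
p0 ∈ B0, q0 ∈ B0 → same block
Bisimilar ⇒ trace-equivalent.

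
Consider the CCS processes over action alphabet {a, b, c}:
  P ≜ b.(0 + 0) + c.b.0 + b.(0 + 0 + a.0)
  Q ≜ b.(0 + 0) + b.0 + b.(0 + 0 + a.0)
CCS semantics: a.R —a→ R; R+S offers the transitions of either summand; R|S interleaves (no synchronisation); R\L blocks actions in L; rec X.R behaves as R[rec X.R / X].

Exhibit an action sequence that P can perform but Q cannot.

P's transition system — 5 states:
  p0 = b.(0 + 0) + c.b.0 + b.(0 + 0 + a.0) | -b-> p1, -b-> p2, -c-> p3
  p1 = 0 + 0 | deadlocked
  p2 = 0 + 0 + a.0 | -a-> p4
  p3 = b.0 | -b-> p4
  p4 = 0 | deadlocked
Q's transition system — 4 states:
  q0 = b.(0 + 0) + b.0 + b.(0 + 0 + a.0) | -b-> q1, -b-> q2, -b-> q3
  q1 = 0 | deadlocked
  q2 = 0 + 0 | deadlocked
  q3 = 0 + 0 + a.0 | -a-> q1
Run σ = ⟨c⟩ on P: start {p0}
  step 1 (c): {p3}
  ✓ P
Run σ = ⟨c⟩ on Q: start {q0}
  step 1 (c): ∅ (Q stuck)

c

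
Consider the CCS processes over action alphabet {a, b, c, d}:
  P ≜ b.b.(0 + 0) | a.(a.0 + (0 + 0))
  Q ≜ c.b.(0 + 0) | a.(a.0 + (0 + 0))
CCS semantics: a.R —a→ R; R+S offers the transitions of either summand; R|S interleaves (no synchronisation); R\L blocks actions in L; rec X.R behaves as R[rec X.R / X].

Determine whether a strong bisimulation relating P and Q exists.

NO

LTS(P): 9 reachable states
  p0 = b.b.(0 + 0) | a.(a.0 + (0 + 0)) | —a→ p1, —b→ p2
  p1 = b.b.(0 + 0) | (a.0 + (0 + 0)) | —a→ p3, —b→ p4
  p2 = b.(0 + 0) | a.(a.0 + (0 + 0)) | —a→ p4, —b→ p5
  p3 = b.b.(0 + 0) | 0 | —b→ p6
  p4 = b.(0 + 0) | (a.0 + (0 + 0)) | —a→ p6, —b→ p7
  p5 = (0 + 0) | a.(a.0 + (0 + 0)) | —a→ p7
  p6 = b.(0 + 0) | 0 | —b→ p8
  p7 = (0 + 0) | (a.0 + (0 + 0)) | —a→ p8
  p8 = (0 + 0) | 0 | ∅
LTS(Q): 9 reachable states
  q0 = c.b.(0 + 0) | a.(a.0 + (0 + 0)) | —a→ q1, —c→ q2
  q1 = c.b.(0 + 0) | (a.0 + (0 + 0)) | —a→ q3, —c→ q4
  q2 = b.(0 + 0) | a.(a.0 + (0 + 0)) | —a→ q4, —b→ q5
  q3 = c.b.(0 + 0) | 0 | —c→ q6
  q4 = b.(0 + 0) | (a.0 + (0 + 0)) | —a→ q6, —b→ q7
  q5 = (0 + 0) | a.(a.0 + (0 + 0)) | —a→ q7
  q6 = b.(0 + 0) | 0 | —b→ q8
  q7 = (0 + 0) | (a.0 + (0 + 0)) | —a→ q8
  q8 = (0 + 0) | 0 | ∅
Partition-refinement fixed point:
  B0 = {p0}
  B1 = {p1}
  B2 = {p3}
  B3 = {p6, q6}
  B4 = {p8, q8}
  B5 = {p4, q4}
  B6 = {p7, q7}
  B7 = {p2, q2}
  B8 = {p5, q5}
  B9 = {q0}
  B10 = {q1}
  B11 = {q3}
p0 ∈ B0, q0 ∈ B9 → different blocks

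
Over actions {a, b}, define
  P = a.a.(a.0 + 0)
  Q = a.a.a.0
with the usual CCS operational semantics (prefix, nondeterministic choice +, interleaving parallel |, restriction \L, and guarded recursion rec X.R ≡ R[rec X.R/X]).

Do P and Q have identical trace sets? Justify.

YES

LTS(P): 4 reachable states
  p0 = a.a.(a.0 + 0) | =a=> p1
  p1 = a.(a.0 + 0) | =a=> p2
  p2 = a.0 + 0 | =a=> p3
  p3 = 0 | ∅
LTS(Q): 4 reachable states
  q0 = a.a.a.0 | =a=> q1
  q1 = a.a.0 | =a=> q2
  q2 = a.0 | =a=> q3
  q3 = 0 | ∅
Bisimilarity quotient blocks:
  B0 = {p0, q0}
  B1 = {p1, q1}
  B2 = {p2, q2}
  B3 = {p3, q3}
p0 ∈ B0, q0 ∈ B0 → same block
Bisimilar ⇒ trace-equivalent.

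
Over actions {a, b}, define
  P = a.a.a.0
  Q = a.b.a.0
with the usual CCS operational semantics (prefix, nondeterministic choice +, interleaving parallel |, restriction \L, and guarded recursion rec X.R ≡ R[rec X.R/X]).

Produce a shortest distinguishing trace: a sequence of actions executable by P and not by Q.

LTS(P): 4 reachable states
  p0 = a.a.a.0 :: —a→ p1
  p1 = a.a.0 :: —a→ p2
  p2 = a.0 :: —a→ p3
  p3 = 0 :: ·
LTS(Q): 4 reachable states
  q0 = a.b.a.0 :: —a→ q1
  q1 = b.a.0 :: —b→ q2
  q2 = a.0 :: —a→ q3
  q3 = 0 :: ·
Trace ⟨aa⟩ through P, begin at {p0}:
  [1] a ⇒ {p1}
  [2] a ⇒ {p2}
  ✓ P
Trace ⟨aa⟩ through Q, begin at {q0}:
  [1] a ⇒ {q1}
  [2] a ⇒ ∅ (Q stuck)

aa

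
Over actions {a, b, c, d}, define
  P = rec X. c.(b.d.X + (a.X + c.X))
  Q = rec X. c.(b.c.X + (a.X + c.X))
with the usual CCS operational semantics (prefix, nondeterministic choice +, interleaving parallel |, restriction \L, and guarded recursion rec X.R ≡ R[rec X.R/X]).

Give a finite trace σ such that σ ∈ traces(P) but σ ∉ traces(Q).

cbd

LTS(P): 3 reachable states
  s0 = rec X. c.(b.d.X + (a.X + c.X)) has moves =c=> s1
  s1 = b.d.(rec X. c.(b.d.X + (a.X + c.X))) + (a.(rec X. c.(b.d.X + (a.X + c.X))) + c.(rec X. c.(b.d.X + (a.X + c.X)))) has moves =a=> s0, =b=> s2, =c=> s0
  s2 = d.(rec X. c.(b.d.X + (a.X + c.X))) has moves =d=> s0
LTS(Q): 3 reachable states
  t0 = rec X. c.(b.c.X + (a.X + c.X)) has moves =c=> t1
  t1 = b.c.(rec X. c.(b.c.X + (a.X + c.X))) + (a.(rec X. c.(b.c.X + (a.X + c.X))) + c.(rec X. c.(b.c.X + (a.X + c.X)))) has moves =a=> t0, =b=> t2, =c=> t0
  t2 = c.(rec X. c.(b.c.X + (a.X + c.X))) has moves =c=> t0
Run σ = ⟨cbd⟩ on P: start {s0}
  [1] c ⇒ {s1}
  [2] b ⇒ {s2}
  [3] d ⇒ {s0}
  ✓ P
Run σ = ⟨cbd⟩ on Q: start {t0}
  [1] c ⇒ {t1}
  [2] b ⇒ {t2}
  [3] d ⇒ ∅ (Q stuck)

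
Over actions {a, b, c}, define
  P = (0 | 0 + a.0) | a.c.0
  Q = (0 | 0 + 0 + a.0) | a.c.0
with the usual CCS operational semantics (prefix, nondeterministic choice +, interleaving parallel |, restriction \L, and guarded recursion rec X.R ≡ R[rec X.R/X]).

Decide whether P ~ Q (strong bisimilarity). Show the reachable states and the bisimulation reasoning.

P ~ Q

Reachable graph of P (6 states):
  s0 = (0 | 0 + a.0) | a.c.0 | ··a··> s1, ··a··> s2
  s1 = (0 | 0 + a.0) | c.0 | ··a··> s3, ··c··> s4
  s2 = 0 | a.c.0 | ··a··> s3
  s3 = 0 | c.0 | ··c··> s5
  s4 = (0 | 0 + a.0) | 0 | ··a··> s5
  s5 = 0 | 0 | (no moves)
Reachable graph of Q (6 states):
  t0 = (0 | 0 + 0 + a.0) | a.c.0 | ··a··> t1, ··a··> t2
  t1 = (0 | 0 + 0 + a.0) | c.0 | ··a··> t3, ··c··> t4
  t2 = 0 | a.c.0 | ··a··> t3
  t3 = 0 | c.0 | ··c··> t5
  t4 = (0 | 0 + 0 + a.0) | 0 | ··a··> t5
  t5 = 0 | 0 | (no moves)
Coarsest stable partition (strong bisimilarity classes):
  B0 = {s0, t0}
  B1 = {s1, t1}
  B2 = {s4, t4}
  B3 = {s5, t5}
  B4 = {s3, t3}
  B5 = {s2, t2}
s0 ∈ B0, t0 ∈ B0 → same block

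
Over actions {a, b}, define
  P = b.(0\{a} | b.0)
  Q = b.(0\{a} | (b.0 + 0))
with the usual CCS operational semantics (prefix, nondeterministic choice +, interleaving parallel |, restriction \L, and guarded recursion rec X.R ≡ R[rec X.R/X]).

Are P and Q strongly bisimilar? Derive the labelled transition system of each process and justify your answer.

YES

Reachable graph of P (3 states):
  u0 = b.(0\{a} | b.0) ⊢ ··b··> u1
  u1 = 0\{a} | b.0 ⊢ ··b··> u2
  u2 = 0\{a} | 0 ⊢ (no moves)
Reachable graph of Q (3 states):
  v0 = b.(0\{a} | (b.0 + 0)) ⊢ ··b··> v1
  v1 = 0\{a} | (b.0 + 0) ⊢ ··b··> v2
  v2 = 0\{a} | 0 ⊢ (no moves)
Coarsest stable partition (strong bisimilarity classes):
  B0 = {u0, v0}
  B1 = {u1, v1}
  B2 = {u2, v2}
u0 ∈ B0, v0 ∈ B0 → same block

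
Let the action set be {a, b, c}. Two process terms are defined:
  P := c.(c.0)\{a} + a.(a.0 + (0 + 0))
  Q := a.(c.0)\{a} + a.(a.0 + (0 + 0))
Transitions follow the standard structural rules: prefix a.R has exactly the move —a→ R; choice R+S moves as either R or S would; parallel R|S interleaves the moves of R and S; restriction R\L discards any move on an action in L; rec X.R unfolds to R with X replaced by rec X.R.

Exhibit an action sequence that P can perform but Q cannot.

LTS(P): 5 reachable states
  m0 = c.(c.0)\{a} + a.(a.0 + (0 + 0)) | =a=> m1, =c=> m2
  m1 = a.0 + (0 + 0) | =a=> m3
  m2 = (c.0)\{a} | =c=> m4
  m3 = 0 | deadlocked
  m4 = 0\{a} | deadlocked
LTS(Q): 5 reachable states
  n0 = a.(c.0)\{a} + a.(a.0 + (0 + 0)) | =a=> n1, =a=> n2
  n1 = (c.0)\{a} | =c=> n3
  n2 = a.0 + (0 + 0) | =a=> n4
  n3 = 0\{a} | deadlocked
  n4 = 0 | deadlocked
Trace ⟨c⟩ through P, begin at {m0}:
  after c @ step 1: {m2}
  ✓ P
Trace ⟨c⟩ through Q, begin at {n0}:
  after c @ step 1: ∅  — Q cannot continue

c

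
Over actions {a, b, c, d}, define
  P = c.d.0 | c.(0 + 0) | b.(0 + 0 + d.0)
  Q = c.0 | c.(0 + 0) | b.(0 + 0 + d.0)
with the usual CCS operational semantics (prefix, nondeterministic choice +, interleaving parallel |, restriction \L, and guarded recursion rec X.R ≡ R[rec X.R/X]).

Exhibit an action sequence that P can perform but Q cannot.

P's transition system — 18 states:
  u0 = c.d.0 | c.(0 + 0) | b.(0 + 0 + d.0) ⊢ =b=> u1, =c=> u2, =c=> u3
  u1 = c.d.0 | c.(0 + 0) | (0 + 0 + d.0) ⊢ =c=> u4, =c=> u5, =d=> u6
  u2 = c.d.0 | (0 + 0) | b.(0 + 0 + d.0) ⊢ =b=> u4, =c=> u7
  u3 = d.0 | c.(0 + 0) | b.(0 + 0 + d.0) ⊢ =b=> u5, =c=> u7, =d=> u8
  u4 = c.d.0 | (0 + 0) | (0 + 0 + d.0) ⊢ =c=> u9, =d=> u10
  u5 = d.0 | c.(0 + 0) | (0 + 0 + d.0) ⊢ =c=> u9, =d=> u11, =d=> u12
  u6 = c.d.0 | c.(0 + 0) | 0 ⊢ =c=> u10, =c=> u12
  u7 = d.0 | (0 + 0) | b.(0 + 0 + d.0) ⊢ =b=> u9, =d=> u13
  u8 = 0 | c.(0 + 0) | b.(0 + 0 + d.0) ⊢ =b=> u11, =c=> u13
  u9 = d.0 | (0 + 0) | (0 + 0 + d.0) ⊢ =d=> u14, =d=> u15
  u10 = c.d.0 | (0 + 0) | 0 ⊢ =c=> u15
  u11 = 0 | c.(0 + 0) | (0 + 0 + d.0) ⊢ =c=> u14, =d=> u16
  u12 = d.0 | c.(0 + 0) | 0 ⊢ =c=> u15, =d=> u16
  u13 = 0 | (0 + 0) | b.(0 + 0 + d.0) ⊢ =b=> u14
  u14 = 0 | (0 + 0) | (0 + 0 + d.0) ⊢ =d=> u17
  u15 = d.0 | (0 + 0) | 0 ⊢ =d=> u17
  u16 = 0 | c.(0 + 0) | 0 ⊢ =c=> u17
  u17 = 0 | (0 + 0) | 0 ⊢ deadlocked
Q's transition system — 12 states:
  v0 = c.0 | c.(0 + 0) | b.(0 + 0 + d.0) ⊢ =b=> v1, =c=> v2, =c=> v3
  v1 = c.0 | c.(0 + 0) | (0 + 0 + d.0) ⊢ =c=> v4, =c=> v5, =d=> v6
  v2 = 0 | c.(0 + 0) | b.(0 + 0 + d.0) ⊢ =b=> v4, =c=> v7
  v3 = c.0 | (0 + 0) | b.(0 + 0 + d.0) ⊢ =b=> v5, =c=> v7
  v4 = 0 | c.(0 + 0) | (0 + 0 + d.0) ⊢ =c=> v8, =d=> v9
  v5 = c.0 | (0 + 0) | (0 + 0 + d.0) ⊢ =c=> v8, =d=> v10
  v6 = c.0 | c.(0 + 0) | 0 ⊢ =c=> v10, =c=> v9
  v7 = 0 | (0 + 0) | b.(0 + 0 + d.0) ⊢ =b=> v8
  v8 = 0 | (0 + 0) | (0 + 0 + d.0) ⊢ =d=> v11
  v9 = 0 | c.(0 + 0) | 0 ⊢ =c=> v11
  v10 = c.0 | (0 + 0) | 0 ⊢ =c=> v11
  v11 = 0 | (0 + 0) | 0 ⊢ deadlocked
Run σ = ⟨cd⟩ on P: start {u0}
  [1] c ⇒ {u2, u3}
  [2] d ⇒ {u8}
  — P admits the full trace.
Run σ = ⟨cd⟩ on Q: start {v0}
  [1] c ⇒ {v2, v3}
  [2] d ⇒ ∅  — Q cannot continue

cd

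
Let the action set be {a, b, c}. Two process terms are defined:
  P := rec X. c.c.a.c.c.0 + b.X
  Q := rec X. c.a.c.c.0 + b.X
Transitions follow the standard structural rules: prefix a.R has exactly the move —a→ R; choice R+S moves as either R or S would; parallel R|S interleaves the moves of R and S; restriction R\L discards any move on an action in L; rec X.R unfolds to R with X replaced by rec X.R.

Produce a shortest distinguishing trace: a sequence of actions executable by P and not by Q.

cc

Reachable graph of P (6 states):
  p0 = rec X. c.c.a.c.c.0 + b.X → --b--▸ p0, --c--▸ p1
  p1 = c.a.c.c.0 → --c--▸ p2
  p2 = a.c.c.0 → --a--▸ p3
  p3 = c.c.0 → --c--▸ p4
  p4 = c.0 → --c--▸ p5
  p5 = 0 → ·
Reachable graph of Q (5 states):
  q0 = rec X. c.a.c.c.0 + b.X → --b--▸ q0, --c--▸ q1
  q1 = a.c.c.0 → --a--▸ q2
  q2 = c.c.0 → --c--▸ q3
  q3 = c.0 → --c--▸ q4
  q4 = 0 → ·
Trace ⟨cc⟩ through P, begin at {p0}:
  after c @ step 1: {p1}
  after c @ step 2: {p2}
  P completes σ.
Trace ⟨cc⟩ through Q, begin at {q0}:
  after c @ step 1: {q1}
  after c @ step 2: ∅  — Q cannot continue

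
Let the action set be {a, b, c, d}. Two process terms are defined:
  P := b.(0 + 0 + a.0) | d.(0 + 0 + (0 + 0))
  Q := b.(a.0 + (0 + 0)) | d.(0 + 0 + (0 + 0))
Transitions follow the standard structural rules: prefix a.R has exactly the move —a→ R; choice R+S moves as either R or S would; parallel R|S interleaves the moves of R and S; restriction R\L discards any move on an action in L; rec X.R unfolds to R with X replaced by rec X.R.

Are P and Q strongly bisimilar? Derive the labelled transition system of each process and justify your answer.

LTS(P): 6 reachable states
  m0 = b.(0 + 0 + a.0) | d.(0 + 0 + (0 + 0)) :: =b=> m1, =d=> m2
  m1 = (0 + 0 + a.0) | d.(0 + 0 + (0 + 0)) :: =a=> m3, =d=> m4
  m2 = b.(0 + 0 + a.0) | (0 + 0 + (0 + 0)) :: =b=> m4
  m3 = 0 | d.(0 + 0 + (0 + 0)) :: =d=> m5
  m4 = (0 + 0 + a.0) | (0 + 0 + (0 + 0)) :: =a=> m5
  m5 = 0 | (0 + 0 + (0 + 0)) :: ∅
LTS(Q): 6 reachable states
  n0 = b.(a.0 + (0 + 0)) | d.(0 + 0 + (0 + 0)) :: =b=> n1, =d=> n2
  n1 = (a.0 + (0 + 0)) | d.(0 + 0 + (0 + 0)) :: =a=> n3, =d=> n4
  n2 = b.(a.0 + (0 + 0)) | (0 + 0 + (0 + 0)) :: =b=> n4
  n3 = 0 | d.(0 + 0 + (0 + 0)) :: =d=> n5
  n4 = (a.0 + (0 + 0)) | (0 + 0 + (0 + 0)) :: =a=> n5
  n5 = 0 | (0 + 0 + (0 + 0)) :: ∅
Partition-refinement fixed point:
  B0 = {m0, n0}
  B1 = {m1, n1}
  B2 = {m3, n3}
  B3 = {m5, n5}
  B4 = {m4, n4}
  B5 = {m2, n2}
m0 ∈ B0, n0 ∈ B0 → same block

bisimilar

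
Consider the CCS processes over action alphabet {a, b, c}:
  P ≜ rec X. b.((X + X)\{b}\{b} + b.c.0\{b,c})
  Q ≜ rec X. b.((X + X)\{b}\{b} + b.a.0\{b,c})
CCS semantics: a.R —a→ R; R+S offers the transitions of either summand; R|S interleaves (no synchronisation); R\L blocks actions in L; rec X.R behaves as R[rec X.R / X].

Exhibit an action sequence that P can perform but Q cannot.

bbc

LTS(P): 4 reachable states
  p0 = rec X. b.((X + X)\{b}\{b} + b.c.0\{b,c}) | ··b··> p1
  p1 = ((rec X. b.((X + X)\{b}\{b} + b.c.0\{b,c})) + (rec X. b.((X + X)\{b}\{b} + b.c.0\{b,c})))\{b}\{b} + b.c.0\{b,c} | ··b··> p2
  p2 = c.0\{b,c} | ··c··> p3
  p3 = 0\{b,c} | ·
LTS(Q): 4 reachable states
  q0 = rec X. b.((X + X)\{b}\{b} + b.a.0\{b,c}) | ··b··> q1
  q1 = ((rec X. b.((X + X)\{b}\{b} + b.a.0\{b,c})) + (rec X. b.((X + X)\{b}\{b} + b.a.0\{b,c})))\{b}\{b} + b.a.0\{b,c} | ··b··> q2
  q2 = a.0\{b,c} | ··a··> q3
  q3 = 0\{b,c} | ·
Executing bbc from P (initial set {p0}):
  after b @ step 1: {p1}
  after b @ step 2: {p2}
  after c @ step 3: {p3}
  — P admits the full trace.
Executing bbc from Q (initial set {q0}):
  after b @ step 1: {q1}
  after b @ step 2: {q2}
  after c @ step 3: ∅  — Q cannot continue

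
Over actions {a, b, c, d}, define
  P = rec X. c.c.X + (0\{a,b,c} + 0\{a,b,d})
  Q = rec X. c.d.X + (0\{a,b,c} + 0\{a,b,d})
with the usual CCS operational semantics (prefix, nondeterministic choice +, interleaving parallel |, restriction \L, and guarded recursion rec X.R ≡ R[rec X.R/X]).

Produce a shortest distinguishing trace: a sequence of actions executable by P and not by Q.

cc

LTS(P): 2 reachable states
  m0 = rec X. c.c.X + (0\{a,b,c} + 0\{a,b,d}) | =c=> m1
  m1 = c.(rec X. c.c.X + (0\{a,b,c} + 0\{a,b,d})) | =c=> m0
LTS(Q): 2 reachable states
  n0 = rec X. c.d.X + (0\{a,b,c} + 0\{a,b,d}) | =c=> n1
  n1 = d.(rec X. c.d.X + (0\{a,b,c} + 0\{a,b,d})) | =d=> n0
Trace ⟨cc⟩ through P, begin at {m0}:
  after c @ step 1: {m1}
  after c @ step 2: {m0}
  — P admits the full trace.
Trace ⟨cc⟩ through Q, begin at {n0}:
  after c @ step 1: {n1}
  after c @ step 2: ∅ (Q stuck)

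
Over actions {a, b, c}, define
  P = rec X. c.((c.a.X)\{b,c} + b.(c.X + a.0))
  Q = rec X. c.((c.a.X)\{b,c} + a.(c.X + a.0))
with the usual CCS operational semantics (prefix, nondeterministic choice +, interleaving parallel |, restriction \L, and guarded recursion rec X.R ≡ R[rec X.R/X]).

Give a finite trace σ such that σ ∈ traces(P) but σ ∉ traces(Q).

cb

Reachable graph of P (4 states):
  m0 = rec X. c.((c.a.X)\{b,c} + b.(c.X + a.0)) has moves ··c··> m1
  m1 = (c.a.(rec X. c.((c.a.X)\{b,c} + b.(c.X + a.0))))\{b,c} + b.(c.(rec X. c.((c.a.X)\{b,c} + b.(c.X + a.0))) + a.0) has moves ··b··> m2
  m2 = c.(rec X. c.((c.a.X)\{b,c} + b.(c.X + a.0))) + a.0 has moves ··a··> m3, ··c··> m0
  m3 = 0 has moves ∅
Reachable graph of Q (4 states):
  n0 = rec X. c.((c.a.X)\{b,c} + a.(c.X + a.0)) has moves ··c··> n1
  n1 = (c.a.(rec X. c.((c.a.X)\{b,c} + a.(c.X + a.0))))\{b,c} + a.(c.(rec X. c.((c.a.X)\{b,c} + a.(c.X + a.0))) + a.0) has moves ··a··> n2
  n2 = c.(rec X. c.((c.a.X)\{b,c} + a.(c.X + a.0))) + a.0 has moves ··a··> n3, ··c··> n0
  n3 = 0 has moves ∅
Trace ⟨cb⟩ through P, begin at {m0}:
  [1] c ⇒ {m1}
  [2] b ⇒ {m2}
  — P admits the full trace.
Trace ⟨cb⟩ through Q, begin at {n0}:
  [1] c ⇒ {n1}
  [2] b ⇒ ∅ (Q stuck)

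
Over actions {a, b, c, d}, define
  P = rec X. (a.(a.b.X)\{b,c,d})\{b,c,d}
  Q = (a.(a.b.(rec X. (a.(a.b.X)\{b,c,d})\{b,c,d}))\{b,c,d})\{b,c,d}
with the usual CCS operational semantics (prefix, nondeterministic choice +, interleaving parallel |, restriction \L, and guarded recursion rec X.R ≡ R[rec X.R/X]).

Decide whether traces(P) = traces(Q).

traces(P) = traces(Q)

LTS(P): 3 reachable states
  m0 = rec X. (a.(a.b.X)\{b,c,d})\{b,c,d} :: --a--▸ m1
  m1 = (a.b.(rec X. (a.(a.b.X)\{b,c,d})\{b,c,d}))\{b,c,d}\{b,c,d} :: --a--▸ m2
  m2 = (b.(rec X. (a.(a.b.X)\{b,c,d})\{b,c,d}))\{b,c,d}\{b,c,d} :: stopped
LTS(Q): 3 reachable states
  n0 = (a.(a.b.(rec X. (a.(a.b.X)\{b,c,d})\{b,c,d}))\{b,c,d})\{b,c,d} :: --a--▸ n1
  n1 = (a.b.(rec X. (a.(a.b.X)\{b,c,d})\{b,c,d}))\{b,c,d}\{b,c,d} :: --a--▸ n2
  n2 = (b.(rec X. (a.(a.b.X)\{b,c,d})\{b,c,d}))\{b,c,d}\{b,c,d} :: stopped
Partition-refinement fixed point:
  B0 = {m0, n0}
  B1 = {m1, n1}
  B2 = {m2, n2}
m0 ∈ B0, n0 ∈ B0 → same block
Bisimilar ⇒ trace-equivalent.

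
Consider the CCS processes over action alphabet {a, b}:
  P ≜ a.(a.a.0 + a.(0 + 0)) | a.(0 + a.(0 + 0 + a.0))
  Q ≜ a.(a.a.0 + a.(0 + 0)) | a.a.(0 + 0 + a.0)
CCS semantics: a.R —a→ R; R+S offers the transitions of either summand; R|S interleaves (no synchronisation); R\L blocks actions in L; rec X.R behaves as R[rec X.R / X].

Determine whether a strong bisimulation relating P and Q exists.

bisimilar

Reachable graph of P (20 states):
  p0 = a.(a.a.0 + a.(0 + 0)) | a.(0 + a.(0 + 0 + a.0)) :: =a=> p1, =a=> p2
  p1 = (a.a.0 + a.(0 + 0)) | a.(0 + a.(0 + 0 + a.0)) :: =a=> p3, =a=> p4, =a=> p5
  p2 = a.(a.a.0 + a.(0 + 0)) | (0 + a.(0 + 0 + a.0)) :: =a=> p4, =a=> p6
  p3 = (0 + 0) | a.(0 + a.(0 + 0 + a.0)) :: =a=> p7
  p4 = (a.a.0 + a.(0 + 0)) | (0 + a.(0 + 0 + a.0)) :: =a=> p7, =a=> p8, =a=> p9
  p5 = a.0 | a.(0 + a.(0 + 0 + a.0)) :: =a=> p10, =a=> p9
  p6 = a.(a.a.0 + a.(0 + 0)) | (0 + 0 + a.0) :: =a=> p11, =a=> p8
  p7 = (0 + 0) | (0 + a.(0 + 0 + a.0)) :: =a=> p12
  p8 = (a.a.0 + a.(0 + 0)) | (0 + 0 + a.0) :: =a=> p12, =a=> p13, =a=> p14
  p9 = a.0 | (0 + a.(0 + 0 + a.0)) :: =a=> p14, =a=> p15
  p10 = 0 | a.(0 + a.(0 + 0 + a.0)) :: =a=> p15
  p11 = a.(a.a.0 + a.(0 + 0)) | 0 :: =a=> p13
  p12 = (0 + 0) | (0 + 0 + a.0) :: =a=> p16
  p13 = (a.a.0 + a.(0 + 0)) | 0 :: =a=> p16, =a=> p17
  p14 = a.0 | (0 + 0 + a.0) :: =a=> p17, =a=> p18
  p15 = 0 | (0 + a.(0 + 0 + a.0)) :: =a=> p18
  p16 = (0 + 0) | 0 :: ∅
  p17 = a.0 | 0 :: =a=> p19
  p18 = 0 | (0 + 0 + a.0) :: =a=> p19
  p19 = 0 | 0 :: ∅
Reachable graph of Q (20 states):
  q0 = a.(a.a.0 + a.(0 + 0)) | a.a.(0 + 0 + a.0) :: =a=> q1, =a=> q2
  q1 = (a.a.0 + a.(0 + 0)) | a.a.(0 + 0 + a.0) :: =a=> q3, =a=> q4, =a=> q5
  q2 = a.(a.a.0 + a.(0 + 0)) | a.(0 + 0 + a.0) :: =a=> q4, =a=> q6
  q3 = (0 + 0) | a.a.(0 + 0 + a.0) :: =a=> q7
  q4 = (a.a.0 + a.(0 + 0)) | a.(0 + 0 + a.0) :: =a=> q7, =a=> q8, =a=> q9
  q5 = a.0 | a.a.(0 + 0 + a.0) :: =a=> q10, =a=> q9
  q6 = a.(a.a.0 + a.(0 + 0)) | (0 + 0 + a.0) :: =a=> q11, =a=> q8
  q7 = (0 + 0) | a.(0 + 0 + a.0) :: =a=> q12
  q8 = (a.a.0 + a.(0 + 0)) | (0 + 0 + a.0) :: =a=> q12, =a=> q13, =a=> q14
  q9 = a.0 | a.(0 + 0 + a.0) :: =a=> q14, =a=> q15
  q10 = 0 | a.a.(0 + 0 + a.0) :: =a=> q15
  q11 = a.(a.a.0 + a.(0 + 0)) | 0 :: =a=> q13
  q12 = (0 + 0) | (0 + 0 + a.0) :: =a=> q16
  q13 = (a.a.0 + a.(0 + 0)) | 0 :: =a=> q16, =a=> q17
  q14 = a.0 | (0 + 0 + a.0) :: =a=> q17, =a=> q18
  q15 = 0 | a.(0 + 0 + a.0) :: =a=> q18
  q16 = (0 + 0) | 0 :: ∅
  q17 = a.0 | 0 :: =a=> q19
  q18 = 0 | (0 + 0 + a.0) :: =a=> q19
  q19 = 0 | 0 :: ∅
Bisimilarity quotient blocks:
  B0 = {p0, q0}
  B1 = {p2, q2}
  B2 = {p6, q6}
  B3 = {p11, q11}
  B4 = {p13, q13}
  B5 = {p16, p19, q16, q19}
  B6 = {p12, p17, p18, q12, q17, q18}
  B7 = {p8, q8}
  B8 = {p14, p15, p7, q14, q15, q7}
  B9 = {p4, q4}
  B10 = {p10, p3, p9, q10, q3, q9}
  B11 = {p1, q1}
  B12 = {p5, q5}
p0 ∈ B0, q0 ∈ B0 → same block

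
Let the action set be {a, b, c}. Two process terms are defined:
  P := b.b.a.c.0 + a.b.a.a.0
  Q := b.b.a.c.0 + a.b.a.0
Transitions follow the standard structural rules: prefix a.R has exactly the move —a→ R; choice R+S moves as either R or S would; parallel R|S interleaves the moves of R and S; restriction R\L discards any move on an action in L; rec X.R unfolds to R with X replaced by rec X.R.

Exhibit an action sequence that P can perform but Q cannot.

LTS(P): 8 reachable states
  p0 = b.b.a.c.0 + a.b.a.a.0 → -a-> p1, -b-> p2
  p1 = b.a.a.0 → -b-> p3
  p2 = b.a.c.0 → -b-> p4
  p3 = a.a.0 → -a-> p5
  p4 = a.c.0 → -a-> p6
  p5 = a.0 → -a-> p7
  p6 = c.0 → -c-> p7
  p7 = 0 → ∅
LTS(Q): 7 reachable states
  q0 = b.b.a.c.0 + a.b.a.0 → -a-> q1, -b-> q2
  q1 = b.a.0 → -b-> q3
  q2 = b.a.c.0 → -b-> q4
  q3 = a.0 → -a-> q5
  q4 = a.c.0 → -a-> q6
  q5 = 0 → ∅
  q6 = c.0 → -c-> q5
Executing abaa from P (initial set {p0}):
  after a @ step 1: {p1}
  after b @ step 2: {p3}
  after a @ step 3: {p5}
  after a @ step 4: {p7}
  P completes σ.
Executing abaa from Q (initial set {q0}):
  after a @ step 1: {q1}
  after b @ step 2: {q3}
  after a @ step 3: {q5}
  after a @ step 4: ∅ (Q stuck)

abaa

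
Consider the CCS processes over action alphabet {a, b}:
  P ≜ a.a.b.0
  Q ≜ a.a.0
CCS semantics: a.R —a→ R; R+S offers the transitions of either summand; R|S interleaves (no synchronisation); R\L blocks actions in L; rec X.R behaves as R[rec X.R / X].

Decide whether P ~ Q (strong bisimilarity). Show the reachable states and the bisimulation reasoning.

P ≁ Q

P's transition system — 4 states:
  p0 = a.a.b.0 :: -a-> p1
  p1 = a.b.0 :: -a-> p2
  p2 = b.0 :: -b-> p3
  p3 = 0 :: ∅
Q's transition system — 3 states:
  q0 = a.a.0 :: -a-> q1
  q1 = a.0 :: -a-> q2
  q2 = 0 :: ∅
Bisimilarity quotient blocks:
  B0 = {p0}
  B1 = {p1}
  B2 = {p2}
  B3 = {p3, q2}
  B4 = {q0}
  B5 = {q1}
p0 ∈ B0, q0 ∈ B4 → different blocks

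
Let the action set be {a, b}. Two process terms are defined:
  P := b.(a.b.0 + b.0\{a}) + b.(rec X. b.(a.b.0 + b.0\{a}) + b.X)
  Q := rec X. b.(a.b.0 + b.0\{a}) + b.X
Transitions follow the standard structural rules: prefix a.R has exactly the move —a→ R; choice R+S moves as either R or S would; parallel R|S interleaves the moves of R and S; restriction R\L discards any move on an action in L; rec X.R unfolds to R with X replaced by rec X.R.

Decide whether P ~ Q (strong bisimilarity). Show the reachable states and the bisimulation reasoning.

YES

P's transition system — 6 states:
  p0 = b.(a.b.0 + b.0\{a}) + b.(rec X. b.(a.b.0 + b.0\{a}) + b.X) :: ··b··> p1, ··b··> p2
  p1 = a.b.0 + b.0\{a} :: ··a··> p3, ··b··> p4
  p2 = rec X. b.(a.b.0 + b.0\{a}) + b.X :: ··b··> p1, ··b··> p2
  p3 = b.0 :: ··b··> p5
  p4 = 0\{a} :: stopped
  p5 = 0 :: stopped
Q's transition system — 5 states:
  q0 = rec X. b.(a.b.0 + b.0\{a}) + b.X :: ··b··> q0, ··b··> q1
  q1 = a.b.0 + b.0\{a} :: ··a··> q2, ··b··> q3
  q2 = b.0 :: ··b··> q4
  q3 = 0\{a} :: stopped
  q4 = 0 :: stopped
Coarsest stable partition (strong bisimilarity classes):
  B0 = {p0, p2, q0}
  B1 = {p1, q1}
  B2 = {p4, p5, q3, q4}
  B3 = {p3, q2}
p0 ∈ B0, q0 ∈ B0 → same block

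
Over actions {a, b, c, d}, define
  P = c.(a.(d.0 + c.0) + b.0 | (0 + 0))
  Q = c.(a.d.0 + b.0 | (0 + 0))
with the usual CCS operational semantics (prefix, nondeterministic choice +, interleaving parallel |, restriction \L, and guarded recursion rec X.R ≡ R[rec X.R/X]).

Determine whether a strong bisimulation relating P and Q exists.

NO

LTS(P): 5 reachable states
  p0 = c.(a.(d.0 + c.0) + b.0 | (0 + 0)) ⊢ --c--▸ p1
  p1 = a.(d.0 + c.0) + b.0 | (0 + 0) ⊢ --a--▸ p2, --b--▸ p3
  p2 = d.0 + c.0 ⊢ --c--▸ p4, --d--▸ p4
  p3 = 0 | (0 + 0) ⊢ (no moves)
  p4 = 0 ⊢ (no moves)
LTS(Q): 5 reachable states
  q0 = c.(a.d.0 + b.0 | (0 + 0)) ⊢ --c--▸ q1
  q1 = a.d.0 + b.0 | (0 + 0) ⊢ --a--▸ q2, --b--▸ q3
  q2 = d.0 ⊢ --d--▸ q4
  q3 = 0 | (0 + 0) ⊢ (no moves)
  q4 = 0 ⊢ (no moves)
Coarsest stable partition (strong bisimilarity classes):
  B0 = {p0}
  B1 = {p1}
  B2 = {p2}
  B3 = {p3, p4, q3, q4}
  B4 = {q0}
  B5 = {q1}
  B6 = {q2}
p0 ∈ B0, q0 ∈ B4 → different blocks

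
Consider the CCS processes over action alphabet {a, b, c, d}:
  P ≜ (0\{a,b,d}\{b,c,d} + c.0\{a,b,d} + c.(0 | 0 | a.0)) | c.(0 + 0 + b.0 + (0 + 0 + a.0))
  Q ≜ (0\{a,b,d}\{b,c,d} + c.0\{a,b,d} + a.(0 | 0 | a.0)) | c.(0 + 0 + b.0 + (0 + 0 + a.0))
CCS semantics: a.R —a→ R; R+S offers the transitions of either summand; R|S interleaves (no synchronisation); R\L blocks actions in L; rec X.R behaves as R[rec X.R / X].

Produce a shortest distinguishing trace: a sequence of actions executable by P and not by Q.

P's transition system — 12 states:
  u0 = (0\{a,b,d}\{b,c,d} + c.0\{a,b,d} + c.(0 | 0 | a.0)) | c.(0 + 0 + b.0 + (0 + 0 + a.0)) has moves -c-> u1, -c-> u2, -c-> u3
  u1 = (0\{a,b,d}\{b,c,d} + c.0\{a,b,d} + c.(0 | 0 | a.0)) | (0 + 0 + b.0 + (0 + 0 + a.0)) has moves -a-> u4, -b-> u4, -c-> u5, -c-> u6
  u2 = 0 | 0 | a.0 | c.(0 + 0 + b.0 + (0 + 0 + a.0)) has moves -a-> u7, -c-> u5
  u3 = 0\{a,b,d} | c.(0 + 0 + b.0 + (0 + 0 + a.0)) has moves -c-> u6
  u4 = (0\{a,b,d}\{b,c,d} + c.0\{a,b,d} + c.(0 | 0 | a.0)) | 0 has moves -c-> u8, -c-> u9
  u5 = 0 | 0 | a.0 | (0 + 0 + b.0 + (0 + 0 + a.0)) has moves -a-> u10, -a-> u8, -b-> u8
  u6 = 0\{a,b,d} | (0 + 0 + b.0 + (0 + 0 + a.0)) has moves -a-> u9, -b-> u9
  u7 = 0 | 0 | 0 | c.(0 + 0 + b.0 + (0 + 0 + a.0)) has moves -c-> u10
  u8 = 0 | 0 | a.0 | 0 has moves -a-> u11
  u9 = 0\{a,b,d} | 0 has moves stopped
  u10 = 0 | 0 | 0 | (0 + 0 + b.0 + (0 + 0 + a.0)) has moves -a-> u11, -b-> u11
  u11 = 0 | 0 | 0 | 0 has moves stopped
Q's transition system — 12 states:
  v0 = (0\{a,b,d}\{b,c,d} + c.0\{a,b,d} + a.(0 | 0 | a.0)) | c.(0 + 0 + b.0 + (0 + 0 + a.0)) has moves -a-> v1, -c-> v2, -c-> v3
  v1 = 0 | 0 | a.0 | c.(0 + 0 + b.0 + (0 + 0 + a.0)) has moves -a-> v4, -c-> v5
  v2 = (0\{a,b,d}\{b,c,d} + c.0\{a,b,d} + a.(0 | 0 | a.0)) | (0 + 0 + b.0 + (0 + 0 + a.0)) has moves -a-> v5, -a-> v6, -b-> v6, -c-> v7
  v3 = 0\{a,b,d} | c.(0 + 0 + b.0 + (0 + 0 + a.0)) has moves -c-> v7
  v4 = 0 | 0 | 0 | c.(0 + 0 + b.0 + (0 + 0 + a.0)) has moves -c-> v8
  v5 = 0 | 0 | a.0 | (0 + 0 + b.0 + (0 + 0 + a.0)) has moves -a-> v8, -a-> v9, -b-> v9
  v6 = (0\{a,b,d}\{b,c,d} + c.0\{a,b,d} + a.(0 | 0 | a.0)) | 0 has moves -a-> v9, -c-> v10
  v7 = 0\{a,b,d} | (0 + 0 + b.0 + (0 + 0 + a.0)) has moves -a-> v10, -b-> v10
  v8 = 0 | 0 | 0 | (0 + 0 + b.0 + (0 + 0 + a.0)) has moves -a-> v11, -b-> v11
  v9 = 0 | 0 | a.0 | 0 has moves -a-> v11
  v10 = 0\{a,b,d} | 0 has moves stopped
  v11 = 0 | 0 | 0 | 0 has moves stopped
Run σ = ⟨caca⟩ on P: start {u0}
  step 1 (c): {u1, u2, u3}
  step 2 (a): {u4, u7}
  step 3 (c): {u10, u8, u9}
  step 4 (a): {u11}
  — P admits the full trace.
Run σ = ⟨caca⟩ on Q: start {v0}
  step 1 (c): {v2, v3}
  step 2 (a): {v5, v6}
  step 3 (c): {v10}
  step 4 (a): ∅  — Q cannot continue

caca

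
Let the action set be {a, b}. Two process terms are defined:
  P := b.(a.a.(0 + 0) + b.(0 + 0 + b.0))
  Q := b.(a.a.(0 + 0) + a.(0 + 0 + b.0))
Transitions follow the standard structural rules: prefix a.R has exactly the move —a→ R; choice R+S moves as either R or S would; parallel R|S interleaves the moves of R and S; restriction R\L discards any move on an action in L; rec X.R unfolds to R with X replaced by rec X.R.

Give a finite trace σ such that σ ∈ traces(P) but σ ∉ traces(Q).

bb

LTS(P): 6 reachable states
  p0 = b.(a.a.(0 + 0) + b.(0 + 0 + b.0)) → =b=> p1
  p1 = a.a.(0 + 0) + b.(0 + 0 + b.0) → =a=> p2, =b=> p3
  p2 = a.(0 + 0) → =a=> p4
  p3 = 0 + 0 + b.0 → =b=> p5
  p4 = 0 + 0 → stopped
  p5 = 0 → stopped
LTS(Q): 6 reachable states
  q0 = b.(a.a.(0 + 0) + a.(0 + 0 + b.0)) → =b=> q1
  q1 = a.a.(0 + 0) + a.(0 + 0 + b.0) → =a=> q2, =a=> q3
  q2 = 0 + 0 + b.0 → =b=> q4
  q3 = a.(0 + 0) → =a=> q5
  q4 = 0 → stopped
  q5 = 0 + 0 → stopped
Run σ = ⟨bb⟩ on P: start {p0}
  [1] b ⇒ {p1}
  [2] b ⇒ {p3}
  — P admits the full trace.
Run σ = ⟨bb⟩ on Q: start {q0}
  [1] b ⇒ {q1}
  [2] b ⇒ ∅ (Q stuck)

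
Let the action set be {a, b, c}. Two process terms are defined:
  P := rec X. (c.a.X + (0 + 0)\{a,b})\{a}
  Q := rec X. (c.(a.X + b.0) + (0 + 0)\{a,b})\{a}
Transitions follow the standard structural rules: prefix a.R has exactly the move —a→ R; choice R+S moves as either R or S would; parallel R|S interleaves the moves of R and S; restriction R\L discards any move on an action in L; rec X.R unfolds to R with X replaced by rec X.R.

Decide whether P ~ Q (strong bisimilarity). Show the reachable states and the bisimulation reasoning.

NO

Reachable graph of P (2 states):
  u0 = rec X. (c.a.X + (0 + 0)\{a,b})\{a} :: =c=> u1
  u1 = (a.(rec X. (c.a.X + (0 + 0)\{a,b})\{a}))\{a} :: ∅
Reachable graph of Q (3 states):
  v0 = rec X. (c.(a.X + b.0) + (0 + 0)\{a,b})\{a} :: =c=> v1
  v1 = (a.(rec X. (c.(a.X + b.0) + (0 + 0)\{a,b})\{a}) + b.0)\{a} :: =b=> v2
  v2 = 0\{a} :: ∅
Bisimilarity quotient blocks:
  B0 = {u0}
  B1 = {u1, v2}
  B2 = {v0}
  B3 = {v1}
u0 ∈ B0, v0 ∈ B2 → different blocks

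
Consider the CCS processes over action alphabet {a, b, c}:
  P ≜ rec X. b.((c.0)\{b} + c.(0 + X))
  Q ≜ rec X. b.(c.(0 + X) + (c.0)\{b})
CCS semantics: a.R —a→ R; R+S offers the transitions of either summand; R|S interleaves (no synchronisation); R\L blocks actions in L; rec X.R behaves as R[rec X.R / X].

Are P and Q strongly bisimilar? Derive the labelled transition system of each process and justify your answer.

P ~ Q

Reachable graph of P (4 states):
  u0 = rec X. b.((c.0)\{b} + c.(0 + X)) has moves =b=> u1
  u1 = (c.0)\{b} + c.(0 + (rec X. b.((c.0)\{b} + c.(0 + X)))) has moves =c=> u2, =c=> u3
  u2 = 0 + (rec X. b.((c.0)\{b} + c.(0 + X))) has moves =b=> u1
  u3 = 0\{b} has moves (no moves)
Reachable graph of Q (4 states):
  v0 = rec X. b.(c.(0 + X) + (c.0)\{b}) has moves =b=> v1
  v1 = c.(0 + (rec X. b.(c.(0 + X) + (c.0)\{b}))) + (c.0)\{b} has moves =c=> v2, =c=> v3
  v2 = 0 + (rec X. b.(c.(0 + X) + (c.0)\{b})) has moves =b=> v1
  v3 = 0\{b} has moves (no moves)
Coarsest stable partition (strong bisimilarity classes):
  B0 = {u0, u2, v0, v2}
  B1 = {u1, v1}
  B2 = {u3, v3}
u0 ∈ B0, v0 ∈ B0 → same block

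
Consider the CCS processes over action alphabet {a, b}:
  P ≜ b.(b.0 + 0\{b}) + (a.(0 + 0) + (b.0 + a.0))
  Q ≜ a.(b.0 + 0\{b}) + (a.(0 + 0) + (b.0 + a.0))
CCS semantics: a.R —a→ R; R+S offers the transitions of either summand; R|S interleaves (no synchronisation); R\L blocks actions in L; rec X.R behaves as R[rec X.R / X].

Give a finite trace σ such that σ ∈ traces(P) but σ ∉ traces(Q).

bb

P's transition system — 4 states:
  u0 = b.(b.0 + 0\{b}) + (a.(0 + 0) + (b.0 + a.0)) → ··a··> u1, ··a··> u2, ··b··> u1, ··b··> u3
  u1 = 0 → ∅
  u2 = 0 + 0 → ∅
  u3 = b.0 + 0\{b} → ··b··> u1
Q's transition system — 4 states:
  v0 = a.(b.0 + 0\{b}) + (a.(0 + 0) + (b.0 + a.0)) → ··a··> v1, ··a··> v2, ··a··> v3, ··b··> v1
  v1 = 0 → ∅
  v2 = 0 + 0 → ∅
  v3 = b.0 + 0\{b} → ··b··> v1
Run σ = ⟨bb⟩ on P: start {u0}
  [1] b ⇒ {u1, u3}
  [2] b ⇒ {u1}
  ✓ P
Run σ = ⟨bb⟩ on Q: start {v0}
  [1] b ⇒ {v1}
  [2] b ⇒ no successor for Q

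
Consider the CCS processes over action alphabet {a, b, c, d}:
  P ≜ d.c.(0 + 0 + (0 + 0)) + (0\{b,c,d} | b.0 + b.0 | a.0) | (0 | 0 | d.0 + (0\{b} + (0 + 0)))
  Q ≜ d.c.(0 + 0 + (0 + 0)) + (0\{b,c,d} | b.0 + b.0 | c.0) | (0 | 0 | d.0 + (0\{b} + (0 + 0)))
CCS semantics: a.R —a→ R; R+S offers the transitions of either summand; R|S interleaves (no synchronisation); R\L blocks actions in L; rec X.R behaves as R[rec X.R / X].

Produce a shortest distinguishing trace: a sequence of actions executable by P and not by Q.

a

Reachable graph of P (12 states):
  s0 = d.c.(0 + 0 + (0 + 0)) + (0\{b,c,d} | b.0 + b.0 | a.0) | (0 | 0 | d.0 + (0\{b} + (0 + 0))) has moves =a=> s1, =b=> s2, =b=> s3, =d=> s4, =d=> s5
  s1 = b.0 | 0 | (0 | 0 | d.0 + (0\{b} + (0 + 0))) has moves =b=> s6, =d=> s7
  s2 = 0 | a.0 | (0 | 0 | d.0 + (0\{b} + (0 + 0))) has moves =a=> s6, =d=> s8
  s3 = 0\{b,c,d} | 0 | (0 | 0 | d.0 + (0\{b} + (0 + 0))) has moves =d=> s9
  s4 = (0\{b,c,d} | b.0 + b.0 | a.0) | (0 | 0 | 0) has moves =a=> s7, =b=> s8, =b=> s9
  s5 = c.(0 + 0 + (0 + 0)) has moves =c=> s10
  s6 = 0 | 0 | (0 | 0 | d.0 + (0\{b} + (0 + 0))) has moves =d=> s11
  s7 = b.0 | 0 | (0 | 0 | 0) has moves =b=> s11
  s8 = 0 | a.0 | (0 | 0 | 0) has moves =a=> s11
  s9 = 0\{b,c,d} | 0 | (0 | 0 | 0) has moves deadlocked
  s10 = 0 + 0 + (0 + 0) has moves deadlocked
  s11 = 0 | 0 | (0 | 0 | 0) has moves deadlocked
Reachable graph of Q (12 states):
  t0 = d.c.(0 + 0 + (0 + 0)) + (0\{b,c,d} | b.0 + b.0 | c.0) | (0 | 0 | d.0 + (0\{b} + (0 + 0))) has moves =b=> t1, =b=> t2, =c=> t3, =d=> t4, =d=> t5
  t1 = 0 | c.0 | (0 | 0 | d.0 + (0\{b} + (0 + 0))) has moves =c=> t6, =d=> t7
  t2 = 0\{b,c,d} | 0 | (0 | 0 | d.0 + (0\{b} + (0 + 0))) has moves =d=> t8
  t3 = b.0 | 0 | (0 | 0 | d.0 + (0\{b} + (0 + 0))) has moves =b=> t6, =d=> t9
  t4 = (0\{b,c,d} | b.0 + b.0 | c.0) | (0 | 0 | 0) has moves =b=> t7, =b=> t8, =c=> t9
  t5 = c.(0 + 0 + (0 + 0)) has moves =c=> t10
  t6 = 0 | 0 | (0 | 0 | d.0 + (0\{b} + (0 + 0))) has moves =d=> t11
  t7 = 0 | c.0 | (0 | 0 | 0) has moves =c=> t11
  t8 = 0\{b,c,d} | 0 | (0 | 0 | 0) has moves deadlocked
  t9 = b.0 | 0 | (0 | 0 | 0) has moves =b=> t11
  t10 = 0 + 0 + (0 + 0) has moves deadlocked
  t11 = 0 | 0 | (0 | 0 | 0) has moves deadlocked
Trace ⟨a⟩ through P, begin at {s0}:
  after a @ step 1: {s1}
  P completes σ.
Trace ⟨a⟩ through Q, begin at {t0}:
  after a @ step 1: ∅  — Q cannot continue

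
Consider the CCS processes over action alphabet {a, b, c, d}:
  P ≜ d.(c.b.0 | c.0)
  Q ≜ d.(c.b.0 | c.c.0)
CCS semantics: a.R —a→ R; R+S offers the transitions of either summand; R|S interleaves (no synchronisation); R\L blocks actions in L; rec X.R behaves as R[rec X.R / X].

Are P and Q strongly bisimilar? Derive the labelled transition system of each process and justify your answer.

not bisimilar

P's transition system — 7 states:
  p0 = d.(c.b.0 | c.0) → --d--▸ p1
  p1 = c.b.0 | c.0 → --c--▸ p2, --c--▸ p3
  p2 = b.0 | c.0 → --b--▸ p4, --c--▸ p5
  p3 = c.b.0 | 0 → --c--▸ p5
  p4 = 0 | c.0 → --c--▸ p6
  p5 = b.0 | 0 → --b--▸ p6
  p6 = 0 | 0 → ∅
Q's transition system — 10 states:
  q0 = d.(c.b.0 | c.c.0) → --d--▸ q1
  q1 = c.b.0 | c.c.0 → --c--▸ q2, --c--▸ q3
  q2 = b.0 | c.c.0 → --b--▸ q4, --c--▸ q5
  q3 = c.b.0 | c.0 → --c--▸ q5, --c--▸ q6
  q4 = 0 | c.c.0 → --c--▸ q7
  q5 = b.0 | c.0 → --b--▸ q7, --c--▸ q8
  q6 = c.b.0 | 0 → --c--▸ q8
  q7 = 0 | c.0 → --c--▸ q9
  q8 = b.0 | 0 → --b--▸ q9
  q9 = 0 | 0 → ∅
Bisimilarity quotient blocks:
  B0 = {p0}
  B1 = {p1, q3}
  B2 = {p2, q5}
  B3 = {p4, q7}
  B4 = {p6, q9}
  B5 = {p5, q8}
  B6 = {p3, q6}
  B7 = {q0}
  B8 = {q1}
  B9 = {q2}
  B10 = {q4}
p0 ∈ B0, q0 ∈ B7 → different blocks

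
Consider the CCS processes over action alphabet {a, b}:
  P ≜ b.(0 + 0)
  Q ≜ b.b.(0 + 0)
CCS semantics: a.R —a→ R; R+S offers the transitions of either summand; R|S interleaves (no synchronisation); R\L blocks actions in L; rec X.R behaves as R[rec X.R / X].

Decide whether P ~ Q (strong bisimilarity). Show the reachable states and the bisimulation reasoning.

Reachable graph of P (2 states):
  m0 = b.(0 + 0) ⊢ ··b··> m1
  m1 = 0 + 0 ⊢ ∅
Reachable graph of Q (3 states):
  n0 = b.b.(0 + 0) ⊢ ··b··> n1
  n1 = b.(0 + 0) ⊢ ··b··> n2
  n2 = 0 + 0 ⊢ ∅
Bisimilarity quotient blocks:
  B0 = {m0, n1}
  B1 = {m1, n2}
  B2 = {n0}
m0 ∈ B0, n0 ∈ B2 → different blocks

not bisimilar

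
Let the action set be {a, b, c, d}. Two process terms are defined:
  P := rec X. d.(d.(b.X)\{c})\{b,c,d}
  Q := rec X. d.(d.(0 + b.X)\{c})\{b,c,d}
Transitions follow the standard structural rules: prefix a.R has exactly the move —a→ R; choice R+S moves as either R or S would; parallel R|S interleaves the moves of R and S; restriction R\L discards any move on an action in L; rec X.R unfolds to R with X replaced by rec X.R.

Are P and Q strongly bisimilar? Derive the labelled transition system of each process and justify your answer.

Reachable graph of P (2 states):
  s0 = rec X. d.(d.(b.X)\{c})\{b,c,d} has moves =d=> s1
  s1 = (d.(b.(rec X. d.(d.(b.X)\{c})\{b,c,d}))\{c})\{b,c,d} has moves ∅
Reachable graph of Q (2 states):
  t0 = rec X. d.(d.(0 + b.X)\{c})\{b,c,d} has moves =d=> t1
  t1 = (d.(0 + b.(rec X. d.(d.(0 + b.X)\{c})\{b,c,d}))\{c})\{b,c,d} has moves ∅
Partition-refinement fixed point:
  B0 = {s0, t0}
  B1 = {s1, t1}
s0 ∈ B0, t0 ∈ B0 → same block

P ~ Q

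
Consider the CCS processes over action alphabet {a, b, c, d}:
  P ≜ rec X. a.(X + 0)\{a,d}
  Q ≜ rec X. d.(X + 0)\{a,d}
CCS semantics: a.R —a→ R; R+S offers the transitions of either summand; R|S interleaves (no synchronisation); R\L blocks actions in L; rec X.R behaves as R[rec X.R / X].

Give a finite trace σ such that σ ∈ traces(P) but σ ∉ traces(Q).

P's transition system — 2 states:
  u0 = rec X. a.(X + 0)\{a,d} | --a--▸ u1
  u1 = ((rec X. a.(X + 0)\{a,d}) + 0)\{a,d} | deadlocked
Q's transition system — 2 states:
  v0 = rec X. d.(X + 0)\{a,d} | --d--▸ v1
  v1 = ((rec X. d.(X + 0)\{a,d}) + 0)\{a,d} | deadlocked
Run σ = ⟨a⟩ on P: start {u0}
  step 1 (a): {u1}
  ✓ P
Run σ = ⟨a⟩ on Q: start {v0}
  step 1 (a): ∅  — Q cannot continue

a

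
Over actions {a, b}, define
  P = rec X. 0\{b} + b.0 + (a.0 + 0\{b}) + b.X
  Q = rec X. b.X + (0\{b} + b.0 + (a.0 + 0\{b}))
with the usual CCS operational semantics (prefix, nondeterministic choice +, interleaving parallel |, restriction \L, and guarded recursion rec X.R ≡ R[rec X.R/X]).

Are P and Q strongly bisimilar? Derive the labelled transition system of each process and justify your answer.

Reachable graph of P (2 states):
  u0 = rec X. 0\{b} + b.0 + (a.0 + 0\{b}) + b.X ⊢ -a-> u1, -b-> u0, -b-> u1
  u1 = 0 ⊢ deadlocked
Reachable graph of Q (2 states):
  v0 = rec X. b.X + (0\{b} + b.0 + (a.0 + 0\{b})) ⊢ -a-> v1, -b-> v0, -b-> v1
  v1 = 0 ⊢ deadlocked
Bisimilarity quotient blocks:
  B0 = {u0, v0}
  B1 = {u1, v1}
u0 ∈ B0, v0 ∈ B0 → same block

P ~ Q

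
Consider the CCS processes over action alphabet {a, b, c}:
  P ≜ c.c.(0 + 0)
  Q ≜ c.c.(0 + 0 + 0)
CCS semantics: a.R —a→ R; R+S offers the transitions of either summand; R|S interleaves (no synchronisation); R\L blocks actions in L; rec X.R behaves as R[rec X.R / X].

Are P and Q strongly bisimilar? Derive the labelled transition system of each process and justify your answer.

Reachable graph of P (3 states):
  s0 = c.c.(0 + 0) | =c=> s1
  s1 = c.(0 + 0) | =c=> s2
  s2 = 0 + 0 | deadlocked
Reachable graph of Q (3 states):
  t0 = c.c.(0 + 0 + 0) | =c=> t1
  t1 = c.(0 + 0 + 0) | =c=> t2
  t2 = 0 + 0 + 0 | deadlocked
Partition-refinement fixed point:
  B0 = {s0, t0}
  B1 = {s1, t1}
  B2 = {s2, t2}
s0 ∈ B0, t0 ∈ B0 → same block

YES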